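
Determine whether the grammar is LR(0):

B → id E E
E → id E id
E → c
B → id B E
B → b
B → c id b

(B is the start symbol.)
No. Shift-reduce conflict between [E → c .] and [B → c . id b]

Augment with B' → B and build the canonical LR(0) collection (I0 = CLOSURE({[B' → . B]}), then GOTO on every symbol after a dot until no new states appear). It has 19 states:
  I0: { [B → . b], [B → . c id b], [B → . id B E], [B → . id E E], [B' → . B] }  — shift
  I1: { [B' → B .] }  — accept
  I2: { [B → b .] }  — reduce
  I3: { [B → c . id b] }  — shift
  I4: { [B → . b], [B → . c id b], [B → . id B E], [B → . id E E], [B → id . B E], [B → id . E E], [E → . c], [E → . id E id] }  — shift
  I5: { [B → id B . E], [E → . c], [E → . id E id] }  — shift
  I6: { [B → id E . E], [E → . c], [E → . id E id] }  — shift
  I7: { [B → c . id b], [E → c .] }  — shift, reduce
  I8: { [B → . b], [B → . c id b], [B → . id B E], [B → . id E E], [B → id . B E], [B → id . E E], [E → . c], [E → . id E id], [E → id . E id] }  — shift
  I9: { [B → id E . E], [E → . c], [E → . id E id], [E → id E . id] }  — shift
  I10: { [B → id E E .] }  — reduce
  I11: { [E → c .] }  — reduce
  I12: { [E → . c], [E → . id E id], [E → id . E id], [E → id E id .] }  — shift, reduce
  I13: { [E → id E . id] }  — shift
  I14: { [E → . c], [E → . id E id], [E → id . E id] }  — shift
  I15: { [E → id E id .] }  — reduce
  I16: { [B → c id . b] }  — shift
  I17: { [B → c id b .] }  — reduce
  I18: { [B → id B E .] }  — reduce

Conflict in state I7:
  Shift-reduce conflict between [E → c .] and [B → c . id b]
So the grammar is NOT LR(0).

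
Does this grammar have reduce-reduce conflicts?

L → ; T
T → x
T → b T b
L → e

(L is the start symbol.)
No reduce-reduce conflicts

A reduce-reduce conflict occurs when an LR(0) state has two complete items [A → α .] and [B → β .] — both call for a reduction, and with no lookahead the parser cannot choose between them.

Augment with L' → L and build the canonical LR(0) collection (I0 = CLOSURE({[L' → . L]}), then GOTO on every symbol after a dot until no new states appear). It has 9 states:
  I0: { [L → . ; T], [L → . e], [L' → . L] }  — shift
  I1: { [L → ; . T], [T → . b T b], [T → . x] }  — shift
  I2: { [L' → L .] }  — accept
  I3: { [L → e .] }  — reduce
  I4: { [L → ; T .] }  — reduce
  I5: { [T → . b T b], [T → . x], [T → b . T b] }  — shift
  I6: { [T → x .] }  — reduce
  I7: { [T → b T . b] }  — shift
  I8: { [T → b T b .] }  — reduce

No state contains more than one complete item.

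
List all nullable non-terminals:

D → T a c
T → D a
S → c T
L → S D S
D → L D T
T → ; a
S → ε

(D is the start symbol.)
A non-terminal is nullable if it can derive ε (the empty string): either it has an ε-production, or it has a production whose right-hand side consists entirely of nullable non-terminals.

ε-productions: S → ε
So S is immediately nullable.
No further non-terminal can be added: every production for the remaining non-terminals contains a terminal or a non-nullable non-terminal.
Nullable = { 'S' }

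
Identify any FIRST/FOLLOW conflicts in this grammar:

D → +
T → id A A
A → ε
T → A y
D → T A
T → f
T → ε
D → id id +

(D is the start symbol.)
No FIRST/FOLLOW conflicts.

Nullable non-terminals: A, D, T.
FIRST sets used below: FIRST(T) = { 'f', 'id', 'y', ε }, FIRST(A) = { ε }
A has a nullable alternative but only one production, so nothing to check.

D: nullable alternative(s) D → T A; FOLLOW(D) = { $ }
  D → +: FIRST \ {ε} = { '+' } — disjoint from FOLLOW(D)
  D → T A: FIRST \ {ε} = { 'f', 'id', 'y' } — this is the only nullable alternative, skip
  D → id id +: FIRST \ {ε} = { 'id' } — disjoint from FOLLOW(D)

T: nullable alternative(s) T → ε; FOLLOW(T) = { $ }
  T → id A A: FIRST \ {ε} = { 'id' } — disjoint from FOLLOW(T)
  T → A y: FIRST \ {ε} = { 'y' } — disjoint from FOLLOW(T)
  T → f: FIRST \ {ε} = { 'f' } — disjoint from FOLLOW(T)
  T → ε: FIRST \ {ε} = { } — this is the only nullable alternative, skip

No FIRST/FOLLOW conflicts found.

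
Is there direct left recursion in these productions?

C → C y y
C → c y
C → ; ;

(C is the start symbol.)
Yes, C is left-recursive

Direct left recursion occurs when N → N α for some non-terminal N (the right-hand side begins with the left-hand side itself).

C → C y y: LEFT RECURSIVE (starts with C)
C → c y: starts with c
C → ; ;: starts with ';'

The grammar has direct left recursion on: C.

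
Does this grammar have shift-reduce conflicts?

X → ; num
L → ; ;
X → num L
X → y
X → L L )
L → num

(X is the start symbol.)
A shift-reduce conflict occurs when an LR(0) state has both:
  - a complete (reduce) item [A → α .] (dot at the end), and
  - a shift item [B → β . c γ] (dot before a terminal).

Augment with X' → X and build the canonical LR(0) collection (I0 = CLOSURE({[X' → . X]}), then GOTO on every symbol after a dot until no new states appear). It has 13 states:
  I0: { [L → . ; ;], [L → . num], [X → . ; num], [X → . L L )], [X → . num L], [X → . y], [X' → . X] }  — shift
  I1: { [L → ; . ;], [X → ; . num] }  — shift
  I2: { [L → . ; ;], [L → . num], [X → L . L )] }  — shift
  I3: { [X' → X .] }  — accept
  I4: { [L → . ; ;], [L → . num], [L → num .], [X → num . L] }  — shift, reduce
  I5: { [X → y .] }  — reduce
  I6: { [L → ; . ;] }  — shift
  I7: { [X → num L .] }  — reduce
  I8: { [L → num .] }  — reduce
  I9: { [L → ; ; .] }  — reduce
  I10: { [X → L L . )] }  — shift
  I11: { [X → L L ) .] }  — reduce
  I12: { [X → ; num .] }  — reduce

I4 contains reduce item [L → num .] and shift items [L → . ; ;], [L → . num] — shift-reduce conflict.

Answer: Yes — I4: [L → num .] vs [L → . ; ;]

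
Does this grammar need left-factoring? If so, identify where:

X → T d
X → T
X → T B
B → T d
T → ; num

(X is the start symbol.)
Yes, X has productions with common prefix 'T'

Left-factoring is needed when two productions for the same non-terminal
share a common prefix on the right-hand side.

Productions for X:
  X → T d
  X → T
  X → T B

Found common prefix 'T' in productions for X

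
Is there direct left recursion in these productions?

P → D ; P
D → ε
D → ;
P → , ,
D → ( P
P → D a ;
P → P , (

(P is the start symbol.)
Yes, P is left-recursive

P → D ; P: starts with D
D → ε: starts with ε
D → ;: starts with ';'
P → , ,: starts with ','
D → ( P: starts with '('
P → D a ;: starts with D
P → P , (: LEFT RECURSIVE (starts with P)

The grammar has direct left recursion on: P.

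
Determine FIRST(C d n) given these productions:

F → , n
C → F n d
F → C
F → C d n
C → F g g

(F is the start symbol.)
{ ',' }

FIRST sets of the non-terminals involved (from the grammar, by fixed-point iteration):
  FIRST(C) = { ',' }

To compute FIRST(C d n), process the symbols left to right:
Symbol C is a non-terminal. Add FIRST(C) \ {ε} = { ',' }
C is not nullable (ε ∉ FIRST(C)), so stop here.
FIRST(C d n) = { ',' }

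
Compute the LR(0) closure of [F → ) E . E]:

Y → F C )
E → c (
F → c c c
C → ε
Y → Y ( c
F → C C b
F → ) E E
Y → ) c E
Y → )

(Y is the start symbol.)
Start with: [F → ) E . E]
  [F → ) E . E] has the dot before E: add [E → . c (]
No further items can be added.

CLOSURE = { [E → . c (], [F → ) E . E] }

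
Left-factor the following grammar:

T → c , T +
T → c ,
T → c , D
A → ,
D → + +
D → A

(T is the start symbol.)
T → c , T'
T' → T +
T' → ε
T' → D
A → ,
D → + +
D → A

Left-factoring transforms A → αβ₁ | αβ₂ into A → αA' and A' → β₁ | β₂
(α is the longest common prefix among the alternatives). Repeat until
no nonterminal has two alternatives with a common prefix.

Round 1: T has alternatives sharing prefix 'c ,'. Introduce T': T → c , T'
  Add: T' → T +
  Add: T' → ε
  Add: T' → D

No remaining common prefixes — done.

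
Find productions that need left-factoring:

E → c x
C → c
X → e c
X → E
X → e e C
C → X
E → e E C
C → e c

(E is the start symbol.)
Yes, X has productions with common prefix 'e'

Left-factoring is needed when two productions for the same non-terminal
share a common prefix on the right-hand side.

Productions for E:
  E → c x
  E → e E C
Productions for C:
  C → c
  C → X
  C → e c
Productions for X:
  X → e c
  X → E
  X → e e C

Found common prefix 'e' in productions for X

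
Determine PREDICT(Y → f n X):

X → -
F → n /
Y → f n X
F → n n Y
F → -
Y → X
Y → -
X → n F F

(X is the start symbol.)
PREDICT(Y → f n X) = (FIRST(RHS) \ {ε}) ∪ (FOLLOW(Y) if ε ∈ FIRST(RHS), i.e. RHS ⇒* ε)
FIRST(f n X) = { 'f' }
ε ∉ FIRST(f n X), so FOLLOW(Y) is not added.
PREDICT(Y → f n X) = { 'f' }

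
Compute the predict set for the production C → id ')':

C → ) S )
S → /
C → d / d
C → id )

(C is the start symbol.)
PREDICT(C → id ')') = (FIRST(RHS) \ {ε}) ∪ (FOLLOW(C) if ε ∈ FIRST(RHS), i.e. RHS ⇒* ε)
FIRST(id ')') = { 'id' }
ε ∉ FIRST(id ')'), so FOLLOW(C) is not added.
PREDICT(C → id ')') = { 'id' }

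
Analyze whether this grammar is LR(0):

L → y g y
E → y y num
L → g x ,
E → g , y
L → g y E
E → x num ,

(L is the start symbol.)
Augment with L' → L and build the canonical LR(0) collection (I0 = CLOSURE({[L' → . L]}), then GOTO on every symbol after a dot until no new states appear). It has 19 states:
  I0: { [L → . g x ,], [L → . g y E], [L → . y g y], [L' → . L] }  — shift
  I1: { [L' → L .] }  — accept
  I2: { [L → g . x ,], [L → g . y E] }  — shift
  I3: { [L → y . g y] }  — shift
  I4: { [L → y g . y] }  — shift
  I5: { [L → y g y .] }  — reduce
  I6: { [L → g x . ,] }  — shift
  I7: { [E → . g , y], [E → . x num ,], [E → . y y num], [L → g y . E] }  — shift
  I8: { [L → g y E .] }  — reduce
  I9: { [E → g . , y] }  — shift
  I10: { [E → x . num ,] }  — shift
  I11: { [E → y . y num] }  — shift
  I12: { [E → y y . num] }  — shift
  I13: { [E → y y num .] }  — reduce
  I14: { [E → x num . ,] }  — shift
  I15: { [E → x num , .] }  — reduce
  I16: { [E → g , . y] }  — shift
  I17: { [E → g , y .] }  — reduce
  I18: { [L → g x , .] }  — reduce

Every state is either a pure shift/goto state or contains exactly one complete item and nothing to shift — no conflicts. The grammar is LR(0).

Answer: Yes, the grammar is LR(0)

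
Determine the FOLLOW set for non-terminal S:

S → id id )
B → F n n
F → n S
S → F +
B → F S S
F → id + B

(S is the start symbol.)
{ $, '+', 'id', 'n' }

To compute FOLLOW(S), find every occurrence of S on a right-hand side N → α S β: add FIRST(β) \ {ε}, and if β is empty or nullable also add FOLLOW(N). Iterate to a fixed point.

S is the start symbol, so $ ∈ FOLLOW(S).
In F → n S: S is at the end, add FOLLOW(F)
In B → F S S: S is followed by S, add FIRST(S) \ {ε} = { 'id', 'n' }
In B → F S S: S is at the end, add FOLLOW(B)

The FOLLOW sets referred to above (computed the same way, to a fixed point):
  FOLLOW(F) = { '+', 'id', 'n' }
  FOLLOW(B) = { '+', 'id', 'n' }

Taking the union: FOLLOW(S) = { $, '+', 'id', 'n' }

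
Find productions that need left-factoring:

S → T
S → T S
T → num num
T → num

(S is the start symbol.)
Yes, S has productions with common prefix 'T'; T has productions with common prefix 'num'

Left-factoring is needed when two productions for the same non-terminal
share a common prefix on the right-hand side.

Productions for S:
  S → T
  S → T S
Productions for T:
  T → num num
  T → num

Found common prefix 'T' in productions for S
Found common prefix 'num' in productions for T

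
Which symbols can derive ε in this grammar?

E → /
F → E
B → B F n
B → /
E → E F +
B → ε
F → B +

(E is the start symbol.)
A non-terminal is nullable if it can derive ε (the empty string): either it has an ε-production, or it has a production whose right-hand side consists entirely of nullable non-terminals.

ε-productions: B → ε
So B is immediately nullable.
No further non-terminal can be added: every production for the remaining non-terminals contains a terminal or a non-nullable non-terminal.
Nullable = { 'B' }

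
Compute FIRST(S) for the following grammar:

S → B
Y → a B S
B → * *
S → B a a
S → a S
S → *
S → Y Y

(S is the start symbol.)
To compute FIRST(S), examine every production with S on the left-hand side, reading each right-hand side left to right until a non-nullable symbol is reached.

FIRST sets of the other non-terminals involved (by the same procedure, iterated to a fixed point):
  FIRST(B) = { '*' }
  FIRST(Y) = { 'a' }

From S → B:
  - B is a non-terminal: add FIRST(B) \ {ε} = { '*' }
    B is not nullable, so stop
From S → B a a:
  - B is a non-terminal: add FIRST(B) \ {ε} = { '*' }
    B is not nullable, so stop
From S → a S:
  - a is a terminal: add 'a' and stop
From S → *:
  - '*' is a terminal: add '*' and stop
From S → Y Y:
  - Y is a non-terminal: add FIRST(Y) \ {ε} = { 'a' }
    Y is not nullable, so stop

Collecting: FIRST(S) = { '*', 'a' }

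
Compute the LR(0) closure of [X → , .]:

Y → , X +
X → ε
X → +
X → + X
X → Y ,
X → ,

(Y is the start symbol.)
{ [X → , .] }

To compute CLOSURE, for each item [A → α.Bβ] where B is a non-terminal, add [B → .γ] for all productions B → γ; repeat for the newly added items until nothing changes.

Start with: [X → , .]
The dot is at the end, so nothing is added.

CLOSURE = { [X → , .] }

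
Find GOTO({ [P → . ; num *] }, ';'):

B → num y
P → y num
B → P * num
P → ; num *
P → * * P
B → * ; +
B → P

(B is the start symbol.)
GOTO(I, ';') = CLOSURE({ [A → αX.β] : [A → α.Xβ] ∈ I, X = ';' })

Items with dot before ';', with the dot advanced:
  [P → . ; num *] → [P → ; . num *]
Closure adds nothing (no advanced item has the dot before a non-terminal).

GOTO = { [P → ; . num *] }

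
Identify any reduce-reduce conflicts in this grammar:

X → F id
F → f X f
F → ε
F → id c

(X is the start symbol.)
No reduce-reduce conflicts

Augment with X' → X and build the canonical LR(0) collection (I0 = CLOSURE({[X' → . X]}), then GOTO on every symbol after a dot until no new states appear). It has 9 states:
  I0: { [F → . f X f], [F → . id c], [F → .], [X → . F id], [X' → . X] }  — shift, reduce
  I1: { [X → F . id] }  — shift
  I2: { [X' → X .] }  — accept
  I3: { [F → . f X f], [F → . id c], [F → .], [F → f . X f], [X → . F id] }  — shift, reduce
  I4: { [F → id . c] }  — shift
  I5: { [F → id c .] }  — reduce
  I6: { [F → f X . f] }  — shift
  I7: { [F → f X f .] }  — reduce
  I8: { [X → F id .] }  — reduce

No state contains more than one complete item.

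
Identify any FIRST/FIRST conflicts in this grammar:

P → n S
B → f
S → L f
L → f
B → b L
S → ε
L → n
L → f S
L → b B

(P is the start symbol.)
Yes. L → f / L → f S on { 'f' }

A FIRST/FIRST conflict occurs when two productions N → α and N → β for the same non-terminal have FIRST(α) ∩ FIRST(β) ≠ ∅ (with ε ∈ FIRST of a nullable right-hand side, so two nullable alternatives also conflict).

FIRST sets of the non-terminals at (or reachable through a nullable prefix from) the front of some alternative:
  FIRST(L) = { 'b', 'f', 'n' }

Productions for B:
  B → f: FIRST = { 'f' }
  B → b L: FIRST = { 'b' }
Productions for S:
  S → L f: FIRST = { 'b', 'f', 'n' }
  S → ε: FIRST = { ε }
Productions for L:
  L → f: FIRST = { 'f' }
  L → n: FIRST = { 'n' }
  L → f S: FIRST = { 'f' }
  L → b B: FIRST = { 'b' }
P has only one production, so no FIRST/FIRST conflict is possible there.

Conflict for L: L → f and L → f S
  Overlap: { 'f' }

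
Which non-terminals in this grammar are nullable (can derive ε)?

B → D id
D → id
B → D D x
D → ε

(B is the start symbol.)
A non-terminal is nullable if it can derive ε (the empty string): either it has an ε-production, or it has a production whose right-hand side consists entirely of nullable non-terminals.

ε-productions: D → ε
So D is immediately nullable.
No further non-terminal can be added: every production for the remaining non-terminals contains a terminal or a non-nullable non-terminal.
Nullable = { 'D' }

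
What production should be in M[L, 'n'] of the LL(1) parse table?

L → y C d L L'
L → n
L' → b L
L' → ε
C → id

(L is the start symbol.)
To find M[L, 'n'], we find productions for L where 'n' is in the predict set (PREDICT(N → α) = (FIRST(α) \ {ε}) ∪ (FOLLOW(N) if α ⇒* ε)).

L → y C d L L': PREDICT = { 'y' }
L → n: PREDICT = { 'n' }
  'n' is in predict set, so this production goes in M[L, 'n']

M[L, 'n'] = L → n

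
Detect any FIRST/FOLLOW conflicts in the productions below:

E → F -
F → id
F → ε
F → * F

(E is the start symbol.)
A FIRST/FOLLOW conflict occurs when a non-terminal N has a nullable alternative N → β (β ⇒* ε) and another alternative N → α with FIRST(α) ∩ FOLLOW(N) ≠ ∅: on such a lookahead the parser cannot decide between expanding α and letting N vanish via β.

Nullable non-terminals: F.

F: nullable alternative(s) F → ε; FOLLOW(F) = { '-' }
  F → id: FIRST \ {ε} = { 'id' } — disjoint from FOLLOW(F)
  F → ε: FIRST \ {ε} = { } — this is the only nullable alternative, skip
  F → * F: FIRST \ {ε} = { '*' } — disjoint from FOLLOW(F)

E has no nullable alternative, so no FIRST/FOLLOW check is needed there.

No FIRST/FOLLOW conflicts found.

Answer: No FIRST/FOLLOW conflicts.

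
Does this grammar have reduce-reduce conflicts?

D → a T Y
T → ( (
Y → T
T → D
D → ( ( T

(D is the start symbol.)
Augment with D' → D and build the canonical LR(0) collection (I0 = CLOSURE({[D' → . D]}), then GOTO on every symbol after a dot until no new states appear). It has 12 states:
  I0: { [D → . ( ( T], [D → . a T Y], [D' → . D] }  — shift
  I1: { [D → ( . ( T] }  — shift
  I2: { [D' → D .] }  — accept
  I3: { [D → . ( ( T], [D → . a T Y], [D → a . T Y], [T → . ( (], [T → . D] }  — shift
  I4: { [D → ( . ( T], [T → ( . (] }  — shift
  I5: { [T → D .] }  — reduce
  I6: { [D → . ( ( T], [D → . a T Y], [D → a T . Y], [T → . ( (], [T → . D], [Y → . T] }  — shift
  I7: { [Y → T .] }  — reduce
  I8: { [D → a T Y .] }  — reduce
  I9: { [D → ( ( . T], [D → . ( ( T], [D → . a T Y], [T → ( ( .], [T → . ( (], [T → . D] }  — shift, reduce
  I10: { [D → ( ( T .] }  — reduce
  I11: { [D → ( ( . T], [D → . ( ( T], [D → . a T Y], [T → . ( (], [T → . D] }  — shift

No state contains more than one complete item.

Answer: No reduce-reduce conflicts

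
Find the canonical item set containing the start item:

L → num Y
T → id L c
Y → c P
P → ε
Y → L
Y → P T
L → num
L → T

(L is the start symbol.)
{ [L → . T], [L → . num Y], [L → . num], [L' → . L], [T → . id L c] }

First, augment the grammar with L' → L
I₀ = CLOSURE({ [L' → . L] }):
  [L' → . L] has the dot before L: add [L → . num Y], [L → . num], [L → . T]
  [L → . T] has the dot before T: add [T → . id L c]
No further items can be added.

I₀ = { [L → . T], [L → . num Y], [L → . num], [L' → . L], [T → . id L c] }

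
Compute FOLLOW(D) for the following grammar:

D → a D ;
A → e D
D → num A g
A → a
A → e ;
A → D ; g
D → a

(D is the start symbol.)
D is the start symbol, so $ ∈ FOLLOW(D).
In D → a D ;: D is followed by ';', add FIRST(';') \ {ε} = { ';' }
In A → e D: D is at the end, add FOLLOW(A)
In A → D ; g: D is followed by ';' g, add FIRST(';' g) \ {ε} = { ';' }

The FOLLOW sets referred to above (computed the same way, to a fixed point):
  FOLLOW(A) = { 'g' }

Taking the union: FOLLOW(D) = { $, ';', 'g' }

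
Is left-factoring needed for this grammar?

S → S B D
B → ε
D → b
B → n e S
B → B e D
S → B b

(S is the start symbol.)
Left-factoring is needed when two productions for the same non-terminal
share a common prefix on the right-hand side.

Productions for S:
  S → S B D
  S → B b
Productions for B:
  B → ε
  B → n e S
  B → B e D

No common prefixes found.

Answer: No, left-factoring is not needed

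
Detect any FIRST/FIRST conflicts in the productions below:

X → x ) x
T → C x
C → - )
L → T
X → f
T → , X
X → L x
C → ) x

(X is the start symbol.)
No FIRST/FIRST conflicts.

FIRST sets of the non-terminals at (or reachable through a nullable prefix from) the front of some alternative:
  FIRST(L) = { ')', ',', '-' }
  FIRST(C) = { ')', '-' }

Productions for X:
  X → x ) x: FIRST = { 'x' }
  X → f: FIRST = { 'f' }
  X → L x: FIRST = { ')', ',', '-' }
Productions for T:
  T → C x: FIRST = { ')', '-' }
  T → , X: FIRST = { ',' }
Productions for C:
  C → - ): FIRST = { '-' }
  C → ) x: FIRST = { ')' }
L has only one production, so no FIRST/FIRST conflict is possible there.

All alternatives of each non-terminal have pairwise disjoint FIRST sets.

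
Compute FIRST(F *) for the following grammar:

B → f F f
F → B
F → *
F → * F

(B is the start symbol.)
FIRST sets of the non-terminals involved (from the grammar, by fixed-point iteration):
  FIRST(F) = { '*', 'f' }

To compute FIRST(F *), process the symbols left to right:
Symbol F is a non-terminal. Add FIRST(F) \ {ε} = { '*', 'f' }
F is not nullable (ε ∉ FIRST(F)), so stop here.
FIRST(F *) = { '*', 'f' }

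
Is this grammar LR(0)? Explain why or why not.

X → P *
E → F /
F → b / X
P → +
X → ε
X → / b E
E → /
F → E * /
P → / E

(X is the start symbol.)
No. Shift-reduce conflict between [X → .] and [P → . +]

A grammar is LR(0) if no state in the canonical LR(0) collection has:
  - both a shift item (dot before a terminal) and a complete item (shift-reduce conflict), or
  - two or more complete items (reduce-reduce conflict; the accept item [X' → X .] counts as a complete item here).

Augment with X' → X and build the canonical LR(0) collection (I0 = CLOSURE({[X' → . X]}), then GOTO on every symbol after a dot until no new states appear). It has 18 states:
  I0: { [P → . +], [P → . / E], [X → . / b E], [X → . P *], [X → .], [X' → . X] }  — shift, reduce
  I1: { [P → + .] }  — reduce
  I2: { [E → . /], [E → . F /], [F → . E * /], [F → . b / X], [P → / . E], [X → / . b E] }  — shift
  I3: { [X → P . *] }  — shift
  I4: { [X' → X .] }  — accept
  I5: { [X → P * .] }  — reduce
  I6: { [E → / .] }  — reduce
  I7: { [F → E . * /], [P → / E .] }  — shift, reduce
  I8: { [E → F . /] }  — shift
  I9: { [E → . /], [E → . F /], [F → . E * /], [F → . b / X], [F → b . / X], [X → / b . E] }  — shift
  I10: { [E → / .], [F → b / . X], [P → . +], [P → . / E], [X → . / b E], [X → . P *], [X → .] }  — shift, 2 reduces
  I11: { [F → E . * /], [X → / b E .] }  — shift, reduce
  I12: { [F → b . / X] }  — shift
  I13: { [F → b / . X], [P → . +], [P → . / E], [X → . / b E], [X → . P *], [X → .] }  — shift, reduce
  I14: { [F → b / X .] }  — reduce
  I15: { [F → E * . /] }  — shift
  I16: { [F → E * / .] }  — reduce
  I17: { [E → F / .] }  — reduce

Conflict in state I0:
  Shift-reduce conflict between [X → .] and [P → . +]
So the grammar is NOT LR(0).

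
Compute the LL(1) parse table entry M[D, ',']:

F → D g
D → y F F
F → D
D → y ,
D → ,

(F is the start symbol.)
D → ,

To find M[D, ','], we find productions for D where ',' is in the predict set (PREDICT(N → α) = (FIRST(α) \ {ε}) ∪ (FOLLOW(N) if α ⇒* ε)).

D → y F F: PREDICT = { 'y' }
D → y ,: PREDICT = { 'y' }
D → ,: PREDICT = { ',' }
  ',' is in predict set, so this production goes in M[D, ',']

M[D, ','] = D → ,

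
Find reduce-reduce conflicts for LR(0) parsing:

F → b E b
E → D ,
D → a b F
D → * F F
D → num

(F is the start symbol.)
Augment with F' → F and build the canonical LR(0) collection (I0 = CLOSURE({[F' → . F]}), then GOTO on every symbol after a dot until no new states appear). It has 14 states:
  I0: { [F → . b E b], [F' → . F] }  — shift
  I1: { [F' → F .] }  — accept
  I2: { [D → . * F F], [D → . a b F], [D → . num], [E → . D ,], [F → b . E b] }  — shift
  I3: { [D → * . F F], [F → . b E b] }  — shift
  I4: { [E → D . ,] }  — shift
  I5: { [F → b E . b] }  — shift
  I6: { [D → a . b F] }  — shift
  I7: { [D → num .] }  — reduce
  I8: { [D → a b . F], [F → . b E b] }  — shift
  I9: { [D → a b F .] }  — reduce
  I10: { [F → b E b .] }  — reduce
  I11: { [E → D , .] }  — reduce
  I12: { [D → * F . F], [F → . b E b] }  — shift
  I13: { [D → * F F .] }  — reduce

No state contains more than one complete item.

Answer: No reduce-reduce conflicts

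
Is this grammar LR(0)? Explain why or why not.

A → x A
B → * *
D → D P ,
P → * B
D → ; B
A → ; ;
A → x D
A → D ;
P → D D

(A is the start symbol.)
A grammar is LR(0) if no state in the canonical LR(0) collection has:
  - both a shift item (dot before a terminal) and a complete item (shift-reduce conflict), or
  - two or more complete items (reduce-reduce conflict; the accept item [A' → A .] counts as a complete item here).

Augment with A' → A and build the canonical LR(0) collection (I0 = CLOSURE({[A' → . A]}), then GOTO on every symbol after a dot until no new states appear). It has 19 states:
  I0: { [A → . ; ;], [A → . D ;], [A → . x A], [A → . x D], [A' → . A], [D → . ; B], [D → . D P ,] }  — shift
  I1: { [A → ; . ;], [B → . * *], [D → ; . B] }  — shift
  I2: { [A' → A .] }  — accept
  I3: { [A → D . ;], [D → . ; B], [D → . D P ,], [D → D . P ,], [P → . * B], [P → . D D] }  — shift
  I4: { [A → . ; ;], [A → . D ;], [A → . x A], [A → . x D], [A → x . A], [A → x . D], [D → . ; B], [D → . D P ,] }  — shift
  I5: { [A → x A .] }  — reduce
  I6: { [A → D . ;], [A → x D .], [D → . ; B], [D → . D P ,], [D → D . P ,], [P → . * B], [P → . D D] }  — shift, reduce
  I7: { [B → . * *], [P → * . B] }  — shift
  I8: { [A → D ; .], [B → . * *], [D → ; . B] }  — shift, reduce
  I9: { [D → . ; B], [D → . D P ,], [D → D . P ,], [P → . * B], [P → . D D], [P → D . D] }  — shift
  I10: { [D → D P . ,] }  — shift
  I11: { [D → D P , .] }  — reduce
  I12: { [B → . * *], [D → ; . B] }  — shift
  I13: { [D → . ; B], [D → . D P ,], [D → D . P ,], [P → . * B], [P → . D D], [P → D . D], [P → D D .] }  — shift, reduce
  I14: { [B → * . *] }  — shift
  I15: { [D → ; B .] }  — reduce
  I16: { [B → * * .] }  — reduce
  I17: { [P → * B .] }  — reduce
  I18: { [A → ; ; .] }  — reduce

Conflict in state I6:
  Shift-reduce conflict between [A → x D .] and [A → D . ;]
So the grammar is NOT LR(0).

Answer: No. Shift-reduce conflict between [A → x D .] and [A → D . ;]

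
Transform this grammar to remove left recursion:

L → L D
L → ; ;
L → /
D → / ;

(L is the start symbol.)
L is directly left-recursive. The standard transformation for
  A → A α₁ | ... | A α_m | β₁ | ... | β_n
is
  A  → β₁ A' | ... | β_n A'
  A' → α₁ A' | ... | α_m A' | ε

L → ; ; becomes L → ; ; L'
L → / becomes L → / L'
L → L D becomes L' → D L'
Add L' → ε

Productions for other non-terminals are unchanged:
  D → / ;

Resulting grammar:
L → ; ; L'
L → / L'
L' → D L'
L' → ε
D → / ;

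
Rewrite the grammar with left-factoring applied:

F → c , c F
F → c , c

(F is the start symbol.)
F → c , c F'
F' → F
F' → ε

Left-factoring transforms A → αβ₁ | αβ₂ into A → αA' and A' → β₁ | β₂
(α is the longest common prefix among the alternatives). Repeat until
no nonterminal has two alternatives with a common prefix.

Round 1: F has alternatives sharing prefix 'c , c'. Introduce F': F → c , c F'
  Add: F' → F
  Add: F' → ε

No remaining common prefixes — done.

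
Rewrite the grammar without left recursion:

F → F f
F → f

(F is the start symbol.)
F is directly left-recursive. The standard transformation for
  A → A α₁ | ... | A α_m | β₁ | ... | β_n
is
  A  → β₁ A' | ... | β_n A'
  A' → α₁ A' | ... | α_m A' | ε

F → f becomes F → f F'
F → F f becomes F' → f F'
Add F' → ε

Resulting grammar:
F → f F'
F' → f F'
F' → ε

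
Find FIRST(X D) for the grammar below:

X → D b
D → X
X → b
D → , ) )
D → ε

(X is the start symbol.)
{ ',', 'b' }

FIRST sets of the non-terminals involved (from the grammar, by fixed-point iteration):
  FIRST(X) = { ',', 'b' }

To compute FIRST(X D), process the symbols left to right:
Symbol X is a non-terminal. Add FIRST(X) \ {ε} = { ',', 'b' }
X is not nullable (ε ∉ FIRST(X)), so stop here.
FIRST(X D) = { ',', 'b' }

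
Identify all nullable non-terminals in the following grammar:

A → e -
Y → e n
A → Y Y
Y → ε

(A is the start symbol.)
{ 'A', 'Y' }

A non-terminal is nullable if it can derive ε (the empty string): either it has an ε-production, or it has a production whose right-hand side consists entirely of nullable non-terminals.

ε-productions: Y → ε
So Y is immediately nullable.
A → Y Y: every symbol on the right is nullable, so A is nullable too.
Every non-terminal is now nullable.
Nullable = { 'A', 'Y' }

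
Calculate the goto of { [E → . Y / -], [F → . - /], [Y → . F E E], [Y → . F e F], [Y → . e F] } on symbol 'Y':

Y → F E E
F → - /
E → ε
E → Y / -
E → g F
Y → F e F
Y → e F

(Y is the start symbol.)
GOTO(I, 'Y') = CLOSURE({ [A → αX.β] : [A → α.Xβ] ∈ I, X = 'Y' })

Items with dot before 'Y', with the dot advanced:
  [E → . Y / -] → [E → Y . / -]
Closure adds nothing (no advanced item has the dot before a non-terminal).

GOTO = { [E → Y . / -] }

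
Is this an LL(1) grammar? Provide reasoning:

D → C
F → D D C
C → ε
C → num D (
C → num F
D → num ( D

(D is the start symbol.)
Relevant sets:
  FIRST(C) = { 'num', ε }
  FOLLOW(D) = { $, '(', 'num' }
  FOLLOW(C) = { $, '(', 'num' }

For D:
  PREDICT(D → C) = { $, '(', 'num' }
  PREDICT(D → num '(' D) = { 'num' }
For C:
  PREDICT(C → ε) = { $, '(', 'num' }
  PREDICT(C → num D '(') = { 'num' }
  PREDICT(C → num F) = { 'num' }
F has a single production, so nothing to check there.

Conflict found: Predict set conflict for D: { 'num' }
The grammar is NOT LL(1).

Answer: No. Predict set conflict for D: { 'num' }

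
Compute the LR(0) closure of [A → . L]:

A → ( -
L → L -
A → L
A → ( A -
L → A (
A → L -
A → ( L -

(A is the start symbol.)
{ [A → . ( -], [A → . ( A -], [A → . ( L -], [A → . L -], [A → . L], [L → . A (], [L → . L -] }

To compute CLOSURE, for each item [A → α.Bβ] where B is a non-terminal, add [B → .γ] for all productions B → γ; repeat for the newly added items until nothing changes.

Start with: [A → . L]
  [A → . L] has the dot before L: add [L → . L -], [L → . A (]
  [L → . A (] has the dot before A: add [A → . ( -], [A → . ( A -], [A → . L -], [A → . ( L -]
No further items can be added.

CLOSURE = { [A → . ( -], [A → . ( A -], [A → . ( L -], [A → . L -], [A → . L], [L → . A (], [L → . L -] }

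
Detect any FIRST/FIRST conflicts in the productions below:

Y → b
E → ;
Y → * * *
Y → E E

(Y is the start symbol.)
No FIRST/FIRST conflicts.

A FIRST/FIRST conflict occurs when two productions N → α and N → β for the same non-terminal have FIRST(α) ∩ FIRST(β) ≠ ∅ (with ε ∈ FIRST of a nullable right-hand side, so two nullable alternatives also conflict).

FIRST sets of the non-terminals at (or reachable through a nullable prefix from) the front of some alternative:
  FIRST(E) = { ';' }

Productions for Y:
  Y → b: FIRST = { 'b' }
  Y → * * *: FIRST = { '*' }
  Y → E E: FIRST = { ';' }
E has only one production, so no FIRST/FIRST conflict is possible there.

All alternatives of each non-terminal have pairwise disjoint FIRST sets.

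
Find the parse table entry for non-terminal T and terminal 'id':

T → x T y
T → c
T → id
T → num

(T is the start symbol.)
To find M[T, 'id'], we find productions for T where 'id' is in the predict set (PREDICT(N → α) = (FIRST(α) \ {ε}) ∪ (FOLLOW(N) if α ⇒* ε)).

T → x T y: PREDICT = { 'x' }
T → c: PREDICT = { 'c' }
T → id: PREDICT = { 'id' }
  'id' is in predict set, so this production goes in M[T, 'id']
T → num: PREDICT = { 'num' }

M[T, 'id'] = T → id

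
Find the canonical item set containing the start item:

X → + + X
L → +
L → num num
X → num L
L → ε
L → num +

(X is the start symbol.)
First, augment the grammar with X' → X
I₀ = CLOSURE({ [X' → . X] }):
  [X' → . X] has the dot before X: add [X → . + + X], [X → . num L]
No further items can be added.

I₀ = { [X → . + + X], [X → . num L], [X' → . X] }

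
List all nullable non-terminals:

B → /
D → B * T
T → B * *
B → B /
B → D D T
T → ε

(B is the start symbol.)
A non-terminal is nullable if it can derive ε (the empty string): either it has an ε-production, or it has a production whose right-hand side consists entirely of nullable non-terminals.

ε-productions: T → ε
So T is immediately nullable.
No further non-terminal can be added: every production for the remaining non-terminals contains a terminal or a non-nullable non-terminal.
Nullable = { 'T' }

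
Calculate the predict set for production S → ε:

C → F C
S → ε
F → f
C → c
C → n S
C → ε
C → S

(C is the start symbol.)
{ $ }

PREDICT(S → ε) = (FIRST(RHS) \ {ε}) ∪ (FOLLOW(S) if ε ∈ FIRST(RHS), i.e. RHS ⇒* ε)
The right-hand side is ε (FIRST(ε) = { ε }), so the predict set is FOLLOW(S) = { $ }
PREDICT(S → ε) = { $ }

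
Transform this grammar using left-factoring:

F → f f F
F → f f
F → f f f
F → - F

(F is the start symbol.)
F → f f F'
F' → F
F' → ε
F' → f
F → - F

Left-factoring transforms A → αβ₁ | αβ₂ into A → αA' and A' → β₁ | β₂
(α is the longest common prefix among the alternatives). Repeat until
no nonterminal has two alternatives with a common prefix.

Round 1: F has alternatives sharing prefix 'f f'. Introduce F': F → f f F'
  Add: F' → F
  Add: F' → ε
  Add: F' → f

No remaining common prefixes — done.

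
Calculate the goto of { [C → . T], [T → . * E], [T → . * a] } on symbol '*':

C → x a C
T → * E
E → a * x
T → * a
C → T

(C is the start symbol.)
{ [E → . a * x], [T → * . E], [T → * . a] }

GOTO(I, '*') = CLOSURE({ [A → αX.β] : [A → α.Xβ] ∈ I, X = '*' })

Items with dot before '*', with the dot advanced:
  [T → . * E] → [T → * . E]
  [T → . * a] → [T → * . a]
Closure of the advanced items:
  [T → * . E] has the dot before E: add [E → . a * x]

GOTO = { [E → . a * x], [T → * . E], [T → * . a] }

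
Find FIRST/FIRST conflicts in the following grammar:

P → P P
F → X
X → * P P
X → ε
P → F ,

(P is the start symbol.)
A FIRST/FIRST conflict occurs when two productions N → α and N → β for the same non-terminal have FIRST(α) ∩ FIRST(β) ≠ ∅ (with ε ∈ FIRST of a nullable right-hand side, so two nullable alternatives also conflict).

FIRST sets of the non-terminals at (or reachable through a nullable prefix from) the front of some alternative:
  FIRST(P) = { '*', ',' }
  FIRST(F) = { '*', ε }

Productions for P:
  P → P P: FIRST = { '*', ',' }
  P → F ,: FIRST = { '*', ',' }
Productions for X:
  X → * P P: FIRST = { '*' }
  X → ε: FIRST = { ε }
F has only one production, so no FIRST/FIRST conflict is possible there.

Conflict for P: P → P P and P → F ,
  Overlap: { '*', ',' }

Answer: Yes. P → P P / P → F ',' on { '*', ',' }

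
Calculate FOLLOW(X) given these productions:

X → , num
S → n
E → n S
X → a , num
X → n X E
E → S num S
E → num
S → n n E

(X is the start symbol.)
{ $, 'n', 'num' }

X is the start symbol, so $ ∈ FOLLOW(X).
In X → n X E: X is followed by E, add FIRST(E) \ {ε} = { 'n', 'num' }

Taking the union: FOLLOW(X) = { $, 'n', 'num' }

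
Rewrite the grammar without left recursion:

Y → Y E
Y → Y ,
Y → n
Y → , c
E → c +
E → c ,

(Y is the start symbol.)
Y → n Y'
Y → , c Y'
Y' → E Y'
Y' → , Y'
Y' → ε
E → c +
E → c ,

Y is directly left-recursive. The standard transformation for
  A → A α₁ | ... | A α_m | β₁ | ... | β_n
is
  A  → β₁ A' | ... | β_n A'
  A' → α₁ A' | ... | α_m A' | ε

Y → n becomes Y → n Y'
Y → , c becomes Y → , c Y'
Y → Y E becomes Y' → E Y'
Y → Y , becomes Y' → , Y'
Add Y' → ε

Productions for other non-terminals are unchanged:
  E → c +
  E → c ,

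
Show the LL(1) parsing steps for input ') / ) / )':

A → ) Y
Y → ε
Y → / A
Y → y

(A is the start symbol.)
LL(1) parsing maintains a stack (initially the start symbol over $) and the input. At each step: if the stack top is a terminal, match it against the current input token; if it is a non-terminal N, replace it with the RHS of M[N, lookahead] (the unique production whose predict set contains the lookahead).

Stack is shown with the top on the left.

Stack  Input        Action
--------------------------
A $    ) / ) / ) $  output A → ) Y
) Y $  ) / ) / ) $  match ')'
Y $    / ) / ) $    output Y → / A
/ A $  / ) / ) $    match '/'
A $    ) / ) $      output A → ) Y
) Y $  ) / ) $      match ')'
Y $    / ) $        output Y → / A
/ A $  / ) $        match '/'
A $    ) $          output A → ) Y
) Y $  ) $          match ')'
Y $    $            output Y → ε
$      $            accept

The string is accepted.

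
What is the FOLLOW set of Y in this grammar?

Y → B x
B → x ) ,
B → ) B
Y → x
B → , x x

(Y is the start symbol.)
{ $ }

Y is the start symbol, so $ ∈ FOLLOW(Y).
Y does not occur on any right-hand side.

Taking the union: FOLLOW(Y) = { $ }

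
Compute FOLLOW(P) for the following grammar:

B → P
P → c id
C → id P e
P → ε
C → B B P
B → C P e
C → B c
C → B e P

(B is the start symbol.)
{ $, 'c', 'e', 'id' }

In B → P: P is at the end, add FOLLOW(B)
In C → id P e: P is followed by e, add FIRST(e) \ {ε} = { 'e' }
In C → B B P: P is at the end, add FOLLOW(C)
In B → C P e: P is followed by e, add FIRST(e) \ {ε} = { 'e' }
In C → B e P: P is at the end, add FOLLOW(C)

The FOLLOW sets referred to above (computed the same way, to a fixed point):
  FOLLOW(B) = { $, 'c', 'e', 'id' }
  FOLLOW(C) = { 'c', 'e' }

Taking the union: FOLLOW(P) = { $, 'c', 'e', 'id' }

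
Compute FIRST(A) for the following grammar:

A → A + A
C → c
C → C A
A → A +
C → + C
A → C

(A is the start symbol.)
To compute FIRST(A), examine every production with A on the left-hand side, reading each right-hand side left to right until a non-nullable symbol is reached.

FIRST sets of the other non-terminals involved (by the same procedure, iterated to a fixed point):
  FIRST(C) = { '+', 'c' }

From A → A + A:
  - A is the symbol being defined: contributes nothing new
    A is not nullable, so stop
From A → A +:
  - A is the symbol being defined: contributes nothing new
    A is not nullable, so stop
From A → C:
  - C is a non-terminal: add FIRST(C) \ {ε} = { '+', 'c' }
    C is not nullable, so stop

Collecting: FIRST(A) = { '+', 'c' }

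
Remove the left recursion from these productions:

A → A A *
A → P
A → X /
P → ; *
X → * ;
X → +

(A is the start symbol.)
A is directly left-recursive. The standard transformation for
  A → A α₁ | ... | A α_m | β₁ | ... | β_n
is
  A  → β₁ A' | ... | β_n A'
  A' → α₁ A' | ... | α_m A' | ε

A → P becomes A → P A'
A → X / becomes A → X / A'
A → A A * becomes A' → A * A'
Add A' → ε

Productions for other non-terminals are unchanged:
  P → ; *
  X → * ;
  X → +

Resulting grammar:
A → P A'
A → X / A'
A' → A * A'
A' → ε
P → ; *
X → * ;
X → +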